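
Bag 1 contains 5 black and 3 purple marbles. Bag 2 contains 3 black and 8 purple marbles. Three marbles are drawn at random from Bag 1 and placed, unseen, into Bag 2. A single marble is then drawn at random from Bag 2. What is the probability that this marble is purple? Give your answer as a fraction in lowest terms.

Condition on how many of the transferred marbles are purple (from Bag 1: 3 purple of 8; then Bag 2 has 14 total).
  0 purple: C(3,0)C(5,3)/C(8,3) = 5/28; then P = 8/14
  1 purple: C(3,1)C(5,2)/C(8,3) = 15/28; then P = 9/14
  2 purple: C(3,2)C(5,1)/C(8,3) = 15/56; then P = 10/14
  3 purple: C(3,3)C(5,0)/C(8,3) = 1/56; then P = 11/14
P(purple from Bag 2) = 73/112 ≈ 0.6518.

73/112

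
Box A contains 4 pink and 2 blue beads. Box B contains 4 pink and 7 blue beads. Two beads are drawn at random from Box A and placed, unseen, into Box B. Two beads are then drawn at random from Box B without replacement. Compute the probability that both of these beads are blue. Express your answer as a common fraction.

Condition on how many of the transferred beads are blue (from Box A: 2 blue of 6; then Box B has 13 total).
  0 blue: C(2,0)C(4,2)/C(6,2) = 2/5; then P = C(7,2)/C(13,2) = 7/26
  1 blue: C(2,1)C(4,1)/C(6,2) = 8/15; then P = C(8,2)/C(13,2) = 14/39
  2 blue: C(2,2)C(4,0)/C(6,2) = 1/15; then P = C(9,2)/C(13,2) = 6/13
P(both blue) = 193/585 ≈ 0.3299.

193/585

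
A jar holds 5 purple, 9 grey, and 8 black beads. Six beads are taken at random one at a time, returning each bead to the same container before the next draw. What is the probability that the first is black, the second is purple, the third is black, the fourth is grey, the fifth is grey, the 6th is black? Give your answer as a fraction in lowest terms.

Multiply the conditional probability of each draw in order, with replacement (the composition resets each draw).
P = (8/22) · (5/22) · (8/22) · (9/22) · (9/22) · (8/22) = 3240/1771561 ≈ 0.0018.

3240/1771561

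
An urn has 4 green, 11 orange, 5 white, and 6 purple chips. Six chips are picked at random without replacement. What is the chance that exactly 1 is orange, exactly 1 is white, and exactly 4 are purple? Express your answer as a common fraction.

Unordered draws without replacement: count favorable combinations over C(26,6).
Favorable = C(4,0) · C(11,1) · C(5,1) · C(6,4) = 825; total = C(26,6) = 230230.
P = 825/230230 = 15/4186 ≈ 0.0036.

15/4186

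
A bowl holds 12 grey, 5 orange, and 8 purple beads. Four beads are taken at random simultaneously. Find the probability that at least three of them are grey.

61/230

Sum the hypergeometric tail for j = 3,…,4 grey beads.
Favorable = C(12,3)·C(13,1) + C(12,4)·C(13,0) = 3355; total = C(25,4) = 12650.
P = 3355/12650 = 61/230 ≈ 0.2652.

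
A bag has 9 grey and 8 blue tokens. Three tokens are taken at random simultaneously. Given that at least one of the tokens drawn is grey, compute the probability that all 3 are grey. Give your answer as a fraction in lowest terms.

7/52

P(all 3 grey) = C(9,3)/C(17,3) = 21/170; P(at least one grey) = 1 − C(8,3)/C(17,3) = 78/85.
Since 'all 3 grey' ⊆ 'at least one grey', P(all 3 | at least one) = 21/170 / 78/85 = 7/52 ≈ 0.1346.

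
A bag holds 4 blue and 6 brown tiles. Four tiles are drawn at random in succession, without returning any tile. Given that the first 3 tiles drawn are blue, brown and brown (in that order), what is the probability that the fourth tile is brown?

After removing 1 blue, 2 brown, the bag has 4 brown out of 7 remaining.
P(fourth is brown | given) = 4/7 ≈ 0.5714.

4/7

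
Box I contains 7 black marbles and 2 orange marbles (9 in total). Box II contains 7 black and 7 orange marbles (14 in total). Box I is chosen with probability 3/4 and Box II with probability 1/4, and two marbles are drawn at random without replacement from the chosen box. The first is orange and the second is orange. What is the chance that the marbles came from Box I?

P(E | Box I) = 1/36; P(E | Box II) = 3/13.
P(E) = 3/4·1/36 + 1/4·3/13 = 49/624.
By Bayes' rule, P(Box I | E) = 1/48 / 49/624 = 13/49 ≈ 0.2653.

13/49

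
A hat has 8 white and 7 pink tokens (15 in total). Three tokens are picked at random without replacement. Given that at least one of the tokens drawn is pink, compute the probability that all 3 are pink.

P(all 3 pink) = C(7,3)/C(15,3) = 1/13; P(at least one pink) = 1 − C(8,3)/C(15,3) = 57/65.
Since 'all 3 pink' ⊆ 'at least one pink', P(all 3 | at least one) = 1/13 / 57/65 = 5/57 ≈ 0.0877.

5/57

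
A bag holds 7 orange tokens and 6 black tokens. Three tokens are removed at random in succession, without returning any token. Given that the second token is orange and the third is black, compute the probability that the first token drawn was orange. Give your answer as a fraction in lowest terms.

P(first=orange and the second token is orange and the third is black) = (7/13)·(6/12)·(6/11) = 21/143.
P(E) = Σ over first color = 21/143 + 35/286 = 7/26.
By Bayes, P(first=orange | E) = 21/143 / 7/26 = 6/11 ≈ 0.5455.

6/11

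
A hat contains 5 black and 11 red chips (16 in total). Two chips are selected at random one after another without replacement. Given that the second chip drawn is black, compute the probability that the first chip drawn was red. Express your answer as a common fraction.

11/15

P(first=red and the second chip drawn is black) = (11/16)·(5/15) = 11/48.
P(the second chip drawn is black) = Σ over first color = 1/12 + 11/48 = 5/16.
By Bayes, P(first=red | the second chip drawn is black) = 11/48 / 5/16 = 11/15 ≈ 0.7333.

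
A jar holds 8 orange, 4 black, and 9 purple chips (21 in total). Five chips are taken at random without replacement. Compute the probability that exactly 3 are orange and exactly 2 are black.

Unordered draws without replacement: count favorable combinations over C(21,5).
Favorable = C(8,3) · C(4,2) · C(9,0) = 336; total = C(21,5) = 20349.
P = 336/20349 = 16/969 ≈ 0.0165.

16/969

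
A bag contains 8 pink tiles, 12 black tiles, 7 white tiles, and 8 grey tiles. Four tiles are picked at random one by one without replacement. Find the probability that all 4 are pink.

1/748

Unordered draws without replacement: count favorable combinations over C(35,4).
Favorable = C(8,4) · C(12,0) · C(7,0) · C(8,0) = 70; total = C(35,4) = 52360.
P = 70/52360 = 1/748 ≈ 0.0013.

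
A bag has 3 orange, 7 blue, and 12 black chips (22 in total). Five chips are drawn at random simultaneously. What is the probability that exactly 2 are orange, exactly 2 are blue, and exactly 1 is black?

6/209

Unordered draws without replacement: count favorable combinations over C(22,5).
Favorable = C(3,2) · C(7,2) · C(12,1) = 756; total = C(22,5) = 26334.
P = 756/26334 = 6/209 ≈ 0.0287.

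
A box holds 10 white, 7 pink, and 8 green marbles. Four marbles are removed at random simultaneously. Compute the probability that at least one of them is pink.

Use the complement: P(at least one pink) = 1 − P(no pink).
P(none) = C(18,4)/C(25,4) = 3060/12650.
So P = 1 − 3060/12650 = 959/1265 ≈ 0.7581.

959/1265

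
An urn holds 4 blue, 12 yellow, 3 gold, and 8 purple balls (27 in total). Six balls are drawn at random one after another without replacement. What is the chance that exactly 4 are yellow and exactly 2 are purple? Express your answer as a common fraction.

14/299

Unordered draws without replacement: count favorable combinations over C(27,6).
Favorable = C(4,0) · C(12,4) · C(3,0) · C(8,2) = 13860; total = C(27,6) = 296010.
P = 13860/296010 = 14/299 ≈ 0.0468.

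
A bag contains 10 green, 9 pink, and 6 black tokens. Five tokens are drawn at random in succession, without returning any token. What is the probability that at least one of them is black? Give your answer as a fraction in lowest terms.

6917/8855

Use the complement: P(at least one black) = 1 − P(no black).
P(none) = C(19,5)/C(25,5) = 11628/53130.
So P = 1 − 11628/53130 = 6917/8855 ≈ 0.7811.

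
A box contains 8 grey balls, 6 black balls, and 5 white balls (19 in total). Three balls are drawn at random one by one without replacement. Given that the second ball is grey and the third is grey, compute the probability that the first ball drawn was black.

6/17

P(first=black and the second ball is grey and the third is grey) = (6/19)·(8/18)·(7/17) = 56/969.
P(E) = Σ over first color = 56/969 + 56/969 + 140/2907 = 28/171.
By Bayes, P(first=black | E) = 56/969 / 28/171 = 6/17 ≈ 0.3529.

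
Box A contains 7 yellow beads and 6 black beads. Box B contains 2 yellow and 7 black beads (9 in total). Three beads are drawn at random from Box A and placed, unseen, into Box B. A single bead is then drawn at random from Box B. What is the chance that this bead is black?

Condition on how many of the transferred beads are black (from Box A: 6 black of 13; then Box B has 12 total).
  0 black: C(6,0)C(7,3)/C(13,3) = 35/286; then P = 7/12
  1 black: C(6,1)C(7,2)/C(13,3) = 63/143; then P = 8/12
  2 black: C(6,2)C(7,1)/C(13,3) = 105/286; then P = 9/12
  3 black: C(6,3)C(7,0)/C(13,3) = 10/143; then P = 10/12
P(black from Box B) = 109/156 ≈ 0.6987.

109/156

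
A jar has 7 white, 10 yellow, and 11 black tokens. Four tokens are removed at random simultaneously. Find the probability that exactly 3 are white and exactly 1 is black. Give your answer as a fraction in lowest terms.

Unordered draws without replacement: count favorable combinations over C(28,4).
Favorable = C(7,3) · C(10,0) · C(11,1) = 385; total = C(28,4) = 20475.
P = 385/20475 = 11/585 ≈ 0.0188.

11/585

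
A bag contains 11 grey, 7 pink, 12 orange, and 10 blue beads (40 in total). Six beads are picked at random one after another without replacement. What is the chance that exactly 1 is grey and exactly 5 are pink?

11/182780

Unordered draws without replacement: count favorable combinations over C(40,6).
Favorable = C(11,1) · C(7,5) · C(12,0) · C(10,0) = 231; total = C(40,6) = 3838380.
P = 231/3838380 = 11/182780 ≈ 0.0001.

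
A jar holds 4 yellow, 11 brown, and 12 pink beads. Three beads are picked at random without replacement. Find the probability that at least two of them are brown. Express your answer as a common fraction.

Sum the hypergeometric tail for j = 2,…,3 brown beads.
Favorable = C(11,2)·C(16,1) + C(11,3)·C(16,0) = 1045; total = C(27,3) = 2925.
P = 1045/2925 = 209/585 ≈ 0.3573.

209/585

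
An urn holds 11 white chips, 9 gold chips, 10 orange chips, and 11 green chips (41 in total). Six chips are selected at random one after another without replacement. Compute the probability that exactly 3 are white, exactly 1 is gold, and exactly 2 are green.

27225/1498796

Unordered draws without replacement: count favorable combinations over C(41,6).
Favorable = C(11,3) · C(9,1) · C(10,0) · C(11,2) = 81675; total = C(41,6) = 4496388.
P = 81675/4496388 = 27225/1498796 ≈ 0.0182.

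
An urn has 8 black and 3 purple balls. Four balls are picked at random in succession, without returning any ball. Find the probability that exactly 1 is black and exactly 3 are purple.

4/165

Unordered draws without replacement: count favorable combinations over C(11,4).
Favorable = C(8,1) · C(3,3) = 8; total = C(11,4) = 330.
P = 8/330 = 4/165 ≈ 0.0242.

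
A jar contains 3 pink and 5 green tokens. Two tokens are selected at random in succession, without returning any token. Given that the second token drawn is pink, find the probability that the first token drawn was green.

5/7

P(first=green and the second token drawn is pink) = (5/8)·(3/7) = 15/56.
P(the second token drawn is pink) = Σ over first color = 3/28 + 15/56 = 3/8.
By Bayes, P(first=green | the second token drawn is pink) = 15/56 / 3/8 = 5/7 ≈ 0.7143.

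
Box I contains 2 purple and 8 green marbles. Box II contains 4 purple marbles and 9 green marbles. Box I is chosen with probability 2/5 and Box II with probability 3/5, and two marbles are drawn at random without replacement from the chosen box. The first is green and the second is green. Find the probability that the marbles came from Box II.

P(E | Box I) = 28/45; P(E | Box II) = 6/13.
P(E) = 2/5·28/45 + 3/5·6/13 = 1538/2925.
By Bayes' rule, P(Box II | E) = 18/65 / 1538/2925 = 405/769 ≈ 0.5267.

405/769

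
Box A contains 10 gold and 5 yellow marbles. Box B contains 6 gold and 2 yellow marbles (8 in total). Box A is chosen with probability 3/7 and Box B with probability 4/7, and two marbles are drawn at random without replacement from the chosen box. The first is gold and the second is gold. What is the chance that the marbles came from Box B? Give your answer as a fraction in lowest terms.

P(E | Box A) = 3/7; P(E | Box B) = 15/28.
P(E) = 3/7·3/7 + 4/7·15/28 = 24/49.
By Bayes' rule, P(Box B | E) = 15/49 / 24/49 = 5/8 ≈ 0.6250.

5/8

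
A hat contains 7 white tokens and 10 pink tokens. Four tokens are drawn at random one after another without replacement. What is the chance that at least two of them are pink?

Sum the hypergeometric tail for j = 2,…,4 pink tokens.
Favorable = C(10,2)·C(7,2) + C(10,3)·C(7,1) + C(10,4)·C(7,0) = 1995; total = C(17,4) = 2380.
P = 1995/2380 = 57/68 ≈ 0.8382.

57/68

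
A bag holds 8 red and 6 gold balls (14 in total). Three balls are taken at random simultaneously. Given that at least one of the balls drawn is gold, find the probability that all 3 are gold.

P(all 3 gold) = C(6,3)/C(14,3) = 5/91; P(at least one gold) = 1 − C(8,3)/C(14,3) = 11/13.
Since 'all 3 gold' ⊆ 'at least one gold', P(all 3 | at least one) = 5/91 / 11/13 = 5/77 ≈ 0.0649.

5/77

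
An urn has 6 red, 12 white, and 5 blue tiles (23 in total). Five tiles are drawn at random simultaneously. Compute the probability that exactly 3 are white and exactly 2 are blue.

Unordered draws without replacement: count favorable combinations over C(23,5).
Favorable = C(6,0) · C(12,3) · C(5,2) = 2200; total = C(23,5) = 33649.
P = 2200/33649 = 200/3059 ≈ 0.0654.

200/3059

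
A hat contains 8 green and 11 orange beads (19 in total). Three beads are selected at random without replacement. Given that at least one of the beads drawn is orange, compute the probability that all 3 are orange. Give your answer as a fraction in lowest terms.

P(all 3 orange) = C(11,3)/C(19,3) = 55/323; P(at least one orange) = 1 − C(8,3)/C(19,3) = 913/969.
Since 'all 3 orange' ⊆ 'at least one orange', P(all 3 | at least one) = 55/323 / 913/969 = 15/83 ≈ 0.1807.

15/83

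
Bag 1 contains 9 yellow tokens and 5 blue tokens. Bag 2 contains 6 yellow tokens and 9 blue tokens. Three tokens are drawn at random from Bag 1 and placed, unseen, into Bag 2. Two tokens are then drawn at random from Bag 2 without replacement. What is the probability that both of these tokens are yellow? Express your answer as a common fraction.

842/4641

Condition on how many of the transferred tokens are yellow (from Bag 1: 9 yellow of 14; then Bag 2 has 18 total).
  0 yellow: C(9,0)C(5,3)/C(14,3) = 5/182; then P = C(6,2)/C(18,2) = 5/51
  1 yellow: C(9,1)C(5,2)/C(14,3) = 45/182; then P = C(7,2)/C(18,2) = 7/51
  2 yellow: C(9,2)C(5,1)/C(14,3) = 45/91; then P = C(8,2)/C(18,2) = 28/153
  3 yellow: C(9,3)C(5,0)/C(14,3) = 3/13; then P = C(9,2)/C(18,2) = 4/17
P(both yellow) = 842/4641 ≈ 0.1814.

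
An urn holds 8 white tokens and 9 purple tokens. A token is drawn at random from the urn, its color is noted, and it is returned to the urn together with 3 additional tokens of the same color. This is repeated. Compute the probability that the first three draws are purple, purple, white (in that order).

216/1955

Track the composition after each reinforcement of +3.
P = (9/17) · (12/20) · (8/23) = 216/1955 ≈ 0.1105.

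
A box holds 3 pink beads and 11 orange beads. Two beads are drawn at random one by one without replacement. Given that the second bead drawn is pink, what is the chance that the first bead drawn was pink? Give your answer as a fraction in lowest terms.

P(first=pink and the second bead drawn is pink) = (3/14)·(2/13) = 3/91.
P(the second bead drawn is pink) = Σ over first color = 3/91 + 33/182 = 3/14.
By Bayes, P(first=pink | the second bead drawn is pink) = 3/91 / 3/14 = 2/13 ≈ 0.1538.

2/13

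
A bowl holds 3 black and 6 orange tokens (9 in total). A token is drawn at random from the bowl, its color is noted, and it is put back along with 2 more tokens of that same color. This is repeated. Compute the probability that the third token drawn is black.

Sum over the four possibilities for the first two draws (black/not-black each), tracking how the black count and total change by +2 per draw.
P(third is black) = 1/3 ≈ 0.3333. (In a Pólya urn every draw has the same marginal probability 3/9.)

1/3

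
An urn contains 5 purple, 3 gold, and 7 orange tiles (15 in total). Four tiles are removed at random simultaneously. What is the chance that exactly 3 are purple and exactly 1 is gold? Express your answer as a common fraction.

Unordered draws without replacement: count favorable combinations over C(15,4).
Favorable = C(5,3) · C(3,1) · C(7,0) = 30; total = C(15,4) = 1365.
P = 30/1365 = 2/91 ≈ 0.0220.

2/91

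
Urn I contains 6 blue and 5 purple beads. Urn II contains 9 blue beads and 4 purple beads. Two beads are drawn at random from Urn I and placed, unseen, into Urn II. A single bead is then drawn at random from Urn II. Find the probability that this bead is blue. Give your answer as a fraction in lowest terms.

37/55

Condition on how many of the transferred beads are blue (from Urn I: 6 blue of 11; then Urn II has 15 total).
  0 blue: C(6,0)C(5,2)/C(11,2) = 2/11; then P = 9/15
  1 blue: C(6,1)C(5,1)/C(11,2) = 6/11; then P = 10/15
  2 blue: C(6,2)C(5,0)/C(11,2) = 3/11; then P = 11/15
P(blue from Urn II) = 37/55 ≈ 0.6727.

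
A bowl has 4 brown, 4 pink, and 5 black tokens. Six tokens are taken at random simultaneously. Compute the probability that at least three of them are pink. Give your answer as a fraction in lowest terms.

Sum the hypergeometric tail for j = 3,…,4 pink tokens.
Favorable = C(4,3)·C(9,3) + C(4,4)·C(9,2) = 372; total = C(13,6) = 1716.
P = 372/1716 = 31/143 ≈ 0.2168.

31/143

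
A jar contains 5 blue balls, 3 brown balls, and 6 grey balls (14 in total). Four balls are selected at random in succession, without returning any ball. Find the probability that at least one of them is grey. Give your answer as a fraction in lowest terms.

Use the complement: P(at least one grey) = 1 − P(no grey).
P(none) = C(8,4)/C(14,4) = 70/1001.
So P = 1 − 70/1001 = 133/143 ≈ 0.9301.

133/143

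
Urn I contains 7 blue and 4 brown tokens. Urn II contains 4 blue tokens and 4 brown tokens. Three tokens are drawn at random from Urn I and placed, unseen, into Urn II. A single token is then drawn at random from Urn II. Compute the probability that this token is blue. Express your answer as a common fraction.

Condition on how many of the transferred tokens are blue (from Urn I: 7 blue of 11; then Urn II has 11 total).
  0 blue: C(7,0)C(4,3)/C(11,3) = 4/165; then P = 4/11
  1 blue: C(7,1)C(4,2)/C(11,3) = 14/55; then P = 5/11
  2 blue: C(7,2)C(4,1)/C(11,3) = 28/55; then P = 6/11
  3 blue: C(7,3)C(4,0)/C(11,3) = 7/33; then P = 7/11
P(blue from Urn II) = 65/121 ≈ 0.5372.

65/121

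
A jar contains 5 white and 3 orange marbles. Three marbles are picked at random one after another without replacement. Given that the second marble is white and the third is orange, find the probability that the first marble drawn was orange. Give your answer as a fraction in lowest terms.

1/3

P(first=orange and the second marble is white and the third is orange) = (3/8)·(5/7)·(2/6) = 5/56.
P(E) = Σ over first color = 5/28 + 5/56 = 15/56.
By Bayes, P(first=orange | E) = 5/56 / 15/56 = 1/3 ≈ 0.3333.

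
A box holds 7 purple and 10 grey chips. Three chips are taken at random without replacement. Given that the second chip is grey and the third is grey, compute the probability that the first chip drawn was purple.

P(first=purple and the second chip is grey and the third is grey) = (7/17)·(10/16)·(9/15) = 21/136.
P(E) = Σ over first color = 21/136 + 3/17 = 45/136.
By Bayes, P(first=purple | E) = 21/136 / 45/136 = 7/15 ≈ 0.4667.

7/15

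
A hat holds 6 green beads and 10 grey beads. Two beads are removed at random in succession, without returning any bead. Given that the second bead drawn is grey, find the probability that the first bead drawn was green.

P(first=green and the second bead drawn is grey) = (6/16)·(10/15) = 1/4.
P(the second bead drawn is grey) = Σ over first color = 1/4 + 3/8 = 5/8.
By Bayes, P(first=green | the second bead drawn is grey) = 1/4 / 5/8 = 2/5 ≈ 0.4000.

2/5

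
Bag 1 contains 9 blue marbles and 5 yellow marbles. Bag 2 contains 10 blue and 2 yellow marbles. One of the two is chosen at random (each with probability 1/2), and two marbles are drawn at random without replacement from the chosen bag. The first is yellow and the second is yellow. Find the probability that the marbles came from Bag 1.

P(E | Bag 1) = 10/91; P(E | Bag 2) = 1/66.
P(E) = 1/2·10/91 + 1/2·1/66 = 751/12012.
By Bayes' rule, P(Bag 1 | E) = 5/91 / 751/12012 = 660/751 ≈ 0.8788.

660/751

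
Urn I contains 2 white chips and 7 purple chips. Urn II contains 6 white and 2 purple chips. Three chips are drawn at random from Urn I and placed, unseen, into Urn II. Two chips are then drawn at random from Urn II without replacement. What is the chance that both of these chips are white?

229/660

Condition on how many of the transferred chips are white (from Urn I: 2 white of 9; then Urn II has 11 total).
  0 white: C(2,0)C(7,3)/C(9,3) = 5/12; then P = C(6,2)/C(11,2) = 3/11
  1 white: C(2,1)C(7,2)/C(9,3) = 1/2; then P = C(7,2)/C(11,2) = 21/55
  2 white: C(2,2)C(7,1)/C(9,3) = 1/12; then P = C(8,2)/C(11,2) = 28/55
P(both white) = 229/660 ≈ 0.3470.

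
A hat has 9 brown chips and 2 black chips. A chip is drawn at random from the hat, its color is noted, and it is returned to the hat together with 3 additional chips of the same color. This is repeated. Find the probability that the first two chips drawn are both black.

5/77

After a black draw the hat holds 5 black out of 14.
P = (2/11)·(5/14) = 5/77 ≈ 0.0649.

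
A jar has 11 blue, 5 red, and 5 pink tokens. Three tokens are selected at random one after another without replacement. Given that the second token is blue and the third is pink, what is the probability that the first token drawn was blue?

P(first=blue and the second token is blue and the third is pink) = (11/21)·(10/20)·(5/19) = 55/798.
P(E) = Σ over first color = 55/798 + 55/1596 + 11/399 = 11/84.
By Bayes, P(first=blue | E) = 55/798 / 11/84 = 10/19 ≈ 0.5263.

10/19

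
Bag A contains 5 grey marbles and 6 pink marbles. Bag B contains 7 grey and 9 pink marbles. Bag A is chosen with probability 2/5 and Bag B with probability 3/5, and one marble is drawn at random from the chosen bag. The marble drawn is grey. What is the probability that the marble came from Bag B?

P(grey | Bag A) = 5/11; P(grey | Bag B) = 7/16.
P(grey) = 2/5·5/11 + 3/5·7/16 = 391/880.
By Bayes' rule, P(Bag B | grey) = 21/80 / 391/880 = 231/391 ≈ 0.5908.

231/391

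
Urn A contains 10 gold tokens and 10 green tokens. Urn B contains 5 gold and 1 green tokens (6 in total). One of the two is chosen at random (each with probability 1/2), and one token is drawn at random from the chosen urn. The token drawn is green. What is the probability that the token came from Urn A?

3/4

P(green | Urn A) = 1/2; P(green | Urn B) = 1/6.
P(green) = 1/2·1/2 + 1/2·1/6 = 1/3.
By Bayes' rule, P(Urn A | green) = 1/4 / 1/3 = 3/4 ≈ 0.7500.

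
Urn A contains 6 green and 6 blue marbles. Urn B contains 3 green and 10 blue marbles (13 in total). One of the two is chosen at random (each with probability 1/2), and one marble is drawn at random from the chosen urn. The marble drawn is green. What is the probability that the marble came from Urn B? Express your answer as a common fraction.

P(green | Urn A) = 1/2; P(green | Urn B) = 3/13.
P(green) = 1/2·1/2 + 1/2·3/13 = 19/52.
By Bayes' rule, P(Urn B | green) = 3/26 / 19/52 = 6/19 ≈ 0.3158.

6/19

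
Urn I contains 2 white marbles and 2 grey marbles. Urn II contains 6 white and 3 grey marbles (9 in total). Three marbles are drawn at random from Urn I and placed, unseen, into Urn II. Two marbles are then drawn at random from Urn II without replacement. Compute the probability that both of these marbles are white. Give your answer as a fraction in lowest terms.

49/132

Condition on how many of the transferred marbles are white (from Urn I: 2 white of 4; then Urn II has 12 total).
  1 white: C(2,1)C(2,2)/C(4,3) = 1/2; then P = C(7,2)/C(12,2) = 7/22
  2 white: C(2,2)C(2,1)/C(4,3) = 1/2; then P = C(8,2)/C(12,2) = 14/33
P(both white) = 49/132 ≈ 0.3712.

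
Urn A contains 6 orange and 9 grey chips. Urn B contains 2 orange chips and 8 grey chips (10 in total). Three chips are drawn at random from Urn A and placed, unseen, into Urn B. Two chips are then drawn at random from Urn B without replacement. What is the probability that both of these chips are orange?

Condition on how many of the transferred chips are orange (from Urn A: 6 orange of 15; then Urn B has 13 total).
  0 orange: C(6,0)C(9,3)/C(15,3) = 12/65; then P = C(2,2)/C(13,2) = 1/78
  1 orange: C(6,1)C(9,2)/C(15,3) = 216/455; then P = C(3,2)/C(13,2) = 1/26
  2 orange: C(6,2)C(9,1)/C(15,3) = 27/91; then P = C(4,2)/C(13,2) = 1/13
  3 orange: C(6,3)C(9,0)/C(15,3) = 4/91; then P = C(5,2)/C(13,2) = 5/39
P(both orange) = 67/1365 ≈ 0.0491.

67/1365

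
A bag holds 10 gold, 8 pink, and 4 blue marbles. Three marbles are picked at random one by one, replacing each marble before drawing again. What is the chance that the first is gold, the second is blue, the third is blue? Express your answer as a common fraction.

20/1331

Multiply the conditional probability of each draw in order, with replacement (the composition resets each draw).
P = (10/22) · (4/22) · (4/22) = 20/1331 ≈ 0.0150.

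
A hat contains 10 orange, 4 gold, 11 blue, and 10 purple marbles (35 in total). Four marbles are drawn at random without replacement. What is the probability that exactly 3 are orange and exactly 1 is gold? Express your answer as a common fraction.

Unordered draws without replacement: count favorable combinations over C(35,4).
Favorable = C(10,3) · C(4,1) · C(11,0) · C(10,0) = 480; total = C(35,4) = 52360.
P = 480/52360 = 12/1309 ≈ 0.0092.

12/1309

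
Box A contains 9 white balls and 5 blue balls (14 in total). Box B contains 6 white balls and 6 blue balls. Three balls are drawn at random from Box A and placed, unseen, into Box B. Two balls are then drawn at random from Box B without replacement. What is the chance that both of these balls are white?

842/3185

Condition on how many of the transferred balls are white (from Box A: 9 white of 14; then Box B has 15 total).
  0 white: C(9,0)C(5,3)/C(14,3) = 5/182; then P = C(6,2)/C(15,2) = 1/7
  1 white: C(9,1)C(5,2)/C(14,3) = 45/182; then P = C(7,2)/C(15,2) = 1/5
  2 white: C(9,2)C(5,1)/C(14,3) = 45/91; then P = C(8,2)/C(15,2) = 4/15
  3 white: C(9,3)C(5,0)/C(14,3) = 3/13; then P = C(9,2)/C(15,2) = 12/35
P(both white) = 842/3185 ≈ 0.2644.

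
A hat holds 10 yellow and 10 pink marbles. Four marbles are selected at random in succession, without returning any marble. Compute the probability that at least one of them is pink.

309/323

Use the complement: P(at least one pink) = 1 − P(no pink).
P(none) = C(10,4)/C(20,4) = 210/4845.
So P = 1 − 210/4845 = 309/323 ≈ 0.9567.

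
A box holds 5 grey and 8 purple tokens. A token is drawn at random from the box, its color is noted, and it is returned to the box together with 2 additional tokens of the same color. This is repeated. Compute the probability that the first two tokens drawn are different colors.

16/39

Either purple then grey, or grey then purple; after the first draw the total is 15.
P = (8/13)·(5/15) + (5/13)·(8/15) = 16/39 ≈ 0.4103.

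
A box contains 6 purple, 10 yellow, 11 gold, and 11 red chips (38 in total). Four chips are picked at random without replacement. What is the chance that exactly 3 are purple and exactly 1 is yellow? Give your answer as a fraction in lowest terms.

40/14763

Unordered draws without replacement: count favorable combinations over C(38,4).
Favorable = C(6,3) · C(10,1) · C(11,0) · C(11,0) = 200; total = C(38,4) = 73815.
P = 200/73815 = 40/14763 ≈ 0.0027.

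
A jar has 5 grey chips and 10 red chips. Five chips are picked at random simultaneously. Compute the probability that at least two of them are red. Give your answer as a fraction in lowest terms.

Sum the hypergeometric tail for j = 2,…,5 red chips.
Favorable = C(10,2)·C(5,3) + C(10,3)·C(5,2) + C(10,4)·C(5,1) + C(10,5)·C(5,0) = 2952; total = C(15,5) = 3003.
P = 2952/3003 = 984/1001 ≈ 0.9830.

984/1001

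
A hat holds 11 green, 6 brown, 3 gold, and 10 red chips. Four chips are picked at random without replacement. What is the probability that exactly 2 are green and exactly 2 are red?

Unordered draws without replacement: count favorable combinations over C(30,4).
Favorable = C(11,2) · C(6,0) · C(3,0) · C(10,2) = 2475; total = C(30,4) = 27405.
P = 2475/27405 = 55/609 ≈ 0.0903.

55/609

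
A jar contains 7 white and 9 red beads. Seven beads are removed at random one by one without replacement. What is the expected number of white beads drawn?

49/16

By linearity of expectation, E[X] = Σ P(draw i is white); by symmetry each draw (even without replacement) has P(white) = 7/16.
E[X] = 7 · 7/16 = 49/16 ≈ 3.0625.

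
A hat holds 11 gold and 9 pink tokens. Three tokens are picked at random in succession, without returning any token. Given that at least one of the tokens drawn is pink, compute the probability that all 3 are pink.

28/325

P(all 3 pink) = C(9,3)/C(20,3) = 7/95; P(at least one pink) = 1 − C(11,3)/C(20,3) = 65/76.
Since 'all 3 pink' ⊆ 'at least one pink', P(all 3 | at least one) = 7/95 / 65/76 = 28/325 ≈ 0.0862.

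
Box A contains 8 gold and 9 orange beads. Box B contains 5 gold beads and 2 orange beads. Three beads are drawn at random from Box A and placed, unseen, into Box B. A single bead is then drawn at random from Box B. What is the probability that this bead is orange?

61/170

Condition on how many of the transferred beads are orange (from Box A: 9 orange of 17; then Box B has 10 total).
  0 orange: C(9,0)C(8,3)/C(17,3) = 7/85; then P = 2/10
  1 orange: C(9,1)C(8,2)/C(17,3) = 63/170; then P = 3/10
  2 orange: C(9,2)C(8,1)/C(17,3) = 36/85; then P = 4/10
  3 orange: C(9,3)C(8,0)/C(17,3) = 21/170; then P = 5/10
P(orange from Box B) = 61/170 ≈ 0.3588.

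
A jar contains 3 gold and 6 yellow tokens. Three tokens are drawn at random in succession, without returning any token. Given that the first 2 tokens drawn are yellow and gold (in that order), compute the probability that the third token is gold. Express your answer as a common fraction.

2/7

After removing 1 gold, 1 yellow, the jar has 2 gold out of 7 remaining.
P(third is gold | given) = 2/7 ≈ 0.2857.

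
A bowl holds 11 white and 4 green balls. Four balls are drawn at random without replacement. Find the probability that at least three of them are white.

66/91

Sum the hypergeometric tail for j = 3,…,4 white balls.
Favorable = C(11,3)·C(4,1) + C(11,4)·C(4,0) = 990; total = C(15,4) = 1365.
P = 990/1365 = 66/91 ≈ 0.7253.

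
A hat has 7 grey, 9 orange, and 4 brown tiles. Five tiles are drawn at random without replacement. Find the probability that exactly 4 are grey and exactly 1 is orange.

105/5168

Unordered draws without replacement: count favorable combinations over C(20,5).
Favorable = C(7,4) · C(9,1) · C(4,0) = 315; total = C(20,5) = 15504.
P = 315/15504 = 105/5168 ≈ 0.0203.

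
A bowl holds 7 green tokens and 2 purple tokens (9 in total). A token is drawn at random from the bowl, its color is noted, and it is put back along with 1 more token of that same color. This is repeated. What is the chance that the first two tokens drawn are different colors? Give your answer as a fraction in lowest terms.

Either purple then green, or green then purple; after the first draw the total is 10.
P = (2/9)·(7/10) + (7/9)·(2/10) = 14/45 ≈ 0.3111.

14/45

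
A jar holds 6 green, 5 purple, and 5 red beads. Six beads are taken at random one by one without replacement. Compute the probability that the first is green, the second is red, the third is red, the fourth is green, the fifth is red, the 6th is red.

Multiply the conditional probability of each draw in order, without replacement, so each draw removes one from its color and from the total.
P = (6/16) · (5/15) · (4/14) · (5/13) · (3/12) · (2/11) = 5/8008 ≈ 0.0006.

5/8008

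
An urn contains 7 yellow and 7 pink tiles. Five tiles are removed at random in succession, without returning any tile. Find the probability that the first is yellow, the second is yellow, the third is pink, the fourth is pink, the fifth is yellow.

Multiply the conditional probability of each draw in order, without replacement, so each draw removes one from its color and from the total.
P = (7/14) · (6/13) · (7/12) · (6/11) · (5/10) = 21/572 ≈ 0.0367.

21/572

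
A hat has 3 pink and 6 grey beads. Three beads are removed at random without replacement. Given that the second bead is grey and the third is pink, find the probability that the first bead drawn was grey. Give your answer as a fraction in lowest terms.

P(first=grey and the second bead is grey and the third is pink) = (6/9)·(5/8)·(3/7) = 5/28.
P(E) = Σ over first color = 1/14 + 5/28 = 1/4.
By Bayes, P(first=grey | E) = 5/28 / 1/4 = 5/7 ≈ 0.7143.

5/7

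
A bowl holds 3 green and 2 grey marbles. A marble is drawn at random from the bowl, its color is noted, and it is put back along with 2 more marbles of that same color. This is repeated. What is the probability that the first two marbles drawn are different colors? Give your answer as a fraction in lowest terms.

Either grey then green, or green then grey; after the first draw the total is 7.
P = (2/5)·(3/7) + (3/5)·(2/7) = 12/35 ≈ 0.3429.

12/35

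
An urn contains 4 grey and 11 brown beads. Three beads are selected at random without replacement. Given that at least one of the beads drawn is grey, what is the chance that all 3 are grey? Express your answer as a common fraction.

2/145

P(all 3 grey) = C(4,3)/C(15,3) = 4/455; P(at least one grey) = 1 − C(11,3)/C(15,3) = 58/91.
Since 'all 3 grey' ⊆ 'at least one grey', P(all 3 | at least one) = 4/455 / 58/91 = 2/145 ≈ 0.0138.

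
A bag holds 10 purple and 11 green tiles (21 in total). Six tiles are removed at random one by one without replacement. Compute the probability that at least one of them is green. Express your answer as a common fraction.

1287/1292

Use the complement: P(at least one green) = 1 − P(no green).
P(none) = C(10,6)/C(21,6) = 210/54264.
So P = 1 − 210/54264 = 1287/1292 ≈ 0.9961.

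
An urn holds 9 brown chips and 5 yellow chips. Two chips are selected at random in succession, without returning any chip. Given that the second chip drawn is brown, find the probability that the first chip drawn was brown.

8/13

P(first=brown and the second chip drawn is brown) = (9/14)·(8/13) = 36/91.
P(the second chip drawn is brown) = Σ over first color = 36/91 + 45/182 = 9/14.
By Bayes, P(first=brown | the second chip drawn is brown) = 36/91 / 9/14 = 8/13 ≈ 0.6154.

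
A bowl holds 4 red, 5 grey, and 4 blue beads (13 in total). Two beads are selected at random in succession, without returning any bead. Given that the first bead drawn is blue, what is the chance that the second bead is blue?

After removing 1 blue, the bowl has 3 blue out of 12 remaining.
P(second is blue | given) = 3/12 = 1/4 ≈ 0.2500.

1/4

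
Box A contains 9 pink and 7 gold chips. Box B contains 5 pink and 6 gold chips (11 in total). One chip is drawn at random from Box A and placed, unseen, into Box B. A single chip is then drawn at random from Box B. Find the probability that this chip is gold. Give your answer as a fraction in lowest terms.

Condition on how many of the transferred chips are gold (from Box A: 7 gold of 16; then Box B has 12 total).
  0 gold: C(7,0)C(9,1)/C(16,1) = 9/16; then P = 6/12
  1 gold: C(7,1)C(9,0)/C(16,1) = 7/16; then P = 7/12
P(gold from Box B) = 103/192 ≈ 0.5365.

103/192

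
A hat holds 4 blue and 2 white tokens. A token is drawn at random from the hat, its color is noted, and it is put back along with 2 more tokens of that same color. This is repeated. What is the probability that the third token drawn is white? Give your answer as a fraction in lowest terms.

Sum over the four possibilities for the first two draws (white/not-white each), tracking how the white count and total change by +2 per draw.
P(third is white) = 1/3 ≈ 0.3333. (In a Pólya urn every draw has the same marginal probability 2/6.)

1/3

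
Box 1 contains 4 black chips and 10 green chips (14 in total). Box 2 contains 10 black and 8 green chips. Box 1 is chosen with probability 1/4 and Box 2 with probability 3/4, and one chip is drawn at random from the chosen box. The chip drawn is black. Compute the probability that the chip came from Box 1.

P(black | Box 1) = 2/7; P(black | Box 2) = 5/9.
P(black) = 1/4·2/7 + 3/4·5/9 = 41/84.
By Bayes' rule, P(Box 1 | black) = 1/14 / 41/84 = 6/41 ≈ 0.1463.

6/41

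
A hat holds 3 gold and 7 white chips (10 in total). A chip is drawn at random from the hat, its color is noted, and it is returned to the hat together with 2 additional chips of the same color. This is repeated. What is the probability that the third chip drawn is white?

7/10

Sum over the four possibilities for the first two draws (white/not-white each), tracking how the white count and total change by +2 per draw.
P(third is white) = 7/10 ≈ 0.7000. (In a Pólya urn every draw has the same marginal probability 7/10.)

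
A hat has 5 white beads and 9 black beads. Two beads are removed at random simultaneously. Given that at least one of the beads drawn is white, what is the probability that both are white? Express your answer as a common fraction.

2/11

P(both white) = C(5,2)/C(14,2) = 10/91; P(at least one white) = 1 − C(9,2)/C(14,2) = 55/91.
Since 'both white' ⊆ 'at least one white', P(both | at least one) = 10/91 / 55/91 = 2/11 ≈ 0.1818.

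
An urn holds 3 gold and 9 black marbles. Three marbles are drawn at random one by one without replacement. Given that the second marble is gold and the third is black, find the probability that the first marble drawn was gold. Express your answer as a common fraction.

1/5

P(first=gold and the second marble is gold and the third is black) = (3/12)·(2/11)·(9/10) = 9/220.
P(E) = Σ over first color = 9/220 + 9/55 = 9/44.
By Bayes, P(first=gold | E) = 9/220 / 9/44 = 1/5 ≈ 0.2000.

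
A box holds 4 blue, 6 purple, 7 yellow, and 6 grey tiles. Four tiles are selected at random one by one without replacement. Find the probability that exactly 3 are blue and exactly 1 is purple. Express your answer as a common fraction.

Unordered draws without replacement: count favorable combinations over C(23,4).
Favorable = C(4,3) · C(6,1) · C(7,0) · C(6,0) = 24; total = C(23,4) = 8855.
P = 24/8855 = 24/8855 ≈ 0.0027.

24/8855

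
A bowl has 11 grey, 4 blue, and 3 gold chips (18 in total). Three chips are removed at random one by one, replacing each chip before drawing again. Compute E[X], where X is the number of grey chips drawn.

11/6

By linearity of expectation, E[X] = Σ P(draw i is grey); each independent draw has P(grey) = 11/18.
E[X] = 3 · 11/18 = 11/6 ≈ 1.8333.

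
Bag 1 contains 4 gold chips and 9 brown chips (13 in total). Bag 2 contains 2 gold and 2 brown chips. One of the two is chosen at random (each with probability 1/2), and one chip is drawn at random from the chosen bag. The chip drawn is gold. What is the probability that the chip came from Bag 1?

P(gold | Bag 1) = 4/13; P(gold | Bag 2) = 1/2.
P(gold) = 1/2·4/13 + 1/2·1/2 = 21/52.
By Bayes' rule, P(Bag 1 | gold) = 2/13 / 21/52 = 8/21 ≈ 0.3810.

8/21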